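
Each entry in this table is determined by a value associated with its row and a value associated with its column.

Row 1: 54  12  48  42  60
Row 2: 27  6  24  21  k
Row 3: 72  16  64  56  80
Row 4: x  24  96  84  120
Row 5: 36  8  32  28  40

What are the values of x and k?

Each row is a constant multiple of every other row — this is a multiplication table with the headers hidden.
Row 4 is 24/12 = 2/1 times row 1, so its entry in column 1 is 54 × 2/1 = 108.
Row 2 is 6/12 = 1/2 times row 1, so its entry in column 5 is 60 × 1/2 = 30.

x = 108, k = 30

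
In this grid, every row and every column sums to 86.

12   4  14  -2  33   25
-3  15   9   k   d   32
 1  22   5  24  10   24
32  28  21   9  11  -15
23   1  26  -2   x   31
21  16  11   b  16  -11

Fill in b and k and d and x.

The known cells in row 6 total 53, leaving 86 − 53 = 33 for the blank.
The known cells in column 4 total 62, leaving 86 − 62 = 24 for the blank.
The known cells in row 5 total 79, leaving 86 − 79 = 7 for the blank.
The known cells in row 2 total 77, leaving 86 − 77 = 9 for the blank.

b = 33, k = 24, d = 9, x = 7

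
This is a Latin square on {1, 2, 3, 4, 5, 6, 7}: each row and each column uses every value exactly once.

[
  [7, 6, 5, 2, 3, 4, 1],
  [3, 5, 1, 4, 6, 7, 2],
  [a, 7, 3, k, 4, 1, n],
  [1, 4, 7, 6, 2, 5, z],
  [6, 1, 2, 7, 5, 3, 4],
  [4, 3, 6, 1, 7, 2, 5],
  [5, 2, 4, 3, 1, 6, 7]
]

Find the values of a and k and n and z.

a = 2, k = 5, n = 6, z = 3

At (row 3, col 4): column 4 already has {1, 2, 3, 4, 6, 7}, so the value is 5.
For row 3, column 1: column 1 already has {1, 3, 4, 5, 6, 7}; that leaves 2.
At (row 3, col 7): row 3 already has {1, 2, 3, 4, 5, 7}, so the value is 6.
Cell (4,7): row 4 already has {1, 2, 4, 5, 6, 7} → 3.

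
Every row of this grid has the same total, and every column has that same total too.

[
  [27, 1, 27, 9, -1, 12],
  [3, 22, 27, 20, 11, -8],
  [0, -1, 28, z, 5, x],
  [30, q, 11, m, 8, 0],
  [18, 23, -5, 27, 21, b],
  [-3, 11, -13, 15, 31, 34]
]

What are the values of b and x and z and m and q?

b = -9, x = 46, z = -3, m = 7, q = 19

Rows 1 and 2 both sum to 75, so that's the common total.
Column 2 has 1 + 22 − 1 + 23 + 11 = 56; the blank must be 75 − 56 = 19.
Row 5 has 18 + 23 − 5 + 27 + 21 = 84; the blank must be 75 − 84 = -9.
Row 4 has 30 + 19 + 11 + 8 + 0 = 68; the blank must be 75 − 68 = 7.
Column 4 has 9 + 20 + 7 + 27 + 15 = 78; the blank must be 75 − 78 = -3.
Row 3 has 0 − 1 + 28 − 3 + 5 = 29; the blank must be 75 − 29 = 46.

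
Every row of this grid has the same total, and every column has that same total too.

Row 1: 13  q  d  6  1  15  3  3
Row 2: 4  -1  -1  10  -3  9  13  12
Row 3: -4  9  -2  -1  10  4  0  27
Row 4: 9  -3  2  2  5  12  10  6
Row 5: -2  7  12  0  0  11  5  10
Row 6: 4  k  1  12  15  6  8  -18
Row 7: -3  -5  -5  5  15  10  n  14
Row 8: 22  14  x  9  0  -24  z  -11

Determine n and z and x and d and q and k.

n = 12, z = -8, x = 41, d = -5, q = 7, k = 15

Rows 2 and 3 both sum to 43, so that's the common total.
The known cells in row 6 total 28, leaving 43 − 28 = 15 for the blank.
The known cells in column 2 total 36, leaving 43 − 36 = 7 for the blank.
The known cells in row 1 total 48, leaving 43 − 48 = -5 for the blank.
The known cells in column 3 total 2, leaving 43 − 2 = 41 for the blank.
The known cells in row 8 total 51, leaving 43 − 51 = -8 for the blank.
The known cells in row 7 total 31, leaving 43 − 31 = 12 for the blank.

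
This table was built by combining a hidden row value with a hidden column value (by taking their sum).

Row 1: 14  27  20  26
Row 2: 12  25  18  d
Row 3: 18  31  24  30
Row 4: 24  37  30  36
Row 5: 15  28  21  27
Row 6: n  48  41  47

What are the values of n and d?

n = 35, d = 24

The difference between any two rows is the same in every column — this is an addition table with the headers hidden.
Row 6 minus row 1 is 41 − 20 = 21, so its entry in column 1 is 14 + 21 = 35.
Row 2 minus row 1 is 18 − 20 = -2, so its entry in column 4 is 26 + (-2) = 24.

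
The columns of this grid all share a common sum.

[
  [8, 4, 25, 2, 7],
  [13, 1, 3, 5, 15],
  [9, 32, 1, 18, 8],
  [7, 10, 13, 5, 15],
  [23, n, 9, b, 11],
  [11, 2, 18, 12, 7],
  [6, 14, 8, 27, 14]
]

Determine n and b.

Column 1 sums to 77 and so does column 3; that's the common total.
In column 2 the known cells total 63, leaving 77 − 63 = 14.
In column 4 the known cells total 69, leaving 77 − 69 = 8.

n = 14, b = 8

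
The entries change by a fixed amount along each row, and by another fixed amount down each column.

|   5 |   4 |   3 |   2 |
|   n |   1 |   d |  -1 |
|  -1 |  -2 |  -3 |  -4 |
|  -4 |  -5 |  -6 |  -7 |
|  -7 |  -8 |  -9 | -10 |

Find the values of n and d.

Along each row the entries change by -1 per step; down each column they change by -3.
Row 2: from 1 at column 2, stepping by -1 to column 1 gives 2.
Row 2: from 1 at column 2, stepping by -1 to column 3 gives 0.

n = 2, d = 0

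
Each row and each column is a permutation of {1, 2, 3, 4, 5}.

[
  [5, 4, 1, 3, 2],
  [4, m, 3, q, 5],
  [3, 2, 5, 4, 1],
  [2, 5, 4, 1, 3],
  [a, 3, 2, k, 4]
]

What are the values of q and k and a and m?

At (row 2, col 2): column 2 already has {2, 3, 4, 5}, so the value is 1.
For row 5, column 1: column 1 already has {2, 3, 4, 5}; that leaves 1.
At (row 2, col 4): row 2 already has {1, 3, 4, 5}, so the value is 2.
Cell (5,4): row 5 already has {1, 2, 3, 4} → 5.

q = 2, k = 5, a = 1, m = 1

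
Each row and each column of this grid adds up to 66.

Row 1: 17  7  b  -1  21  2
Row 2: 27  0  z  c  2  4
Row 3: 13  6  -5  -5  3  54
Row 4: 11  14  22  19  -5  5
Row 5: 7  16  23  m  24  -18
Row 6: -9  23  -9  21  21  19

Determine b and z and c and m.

b = 20, z = 15, c = 18, m = 14

The known cells in row 1 total 46, leaving 66 − 46 = 20 for the blank.
The known cells in column 3 total 51, leaving 66 − 51 = 15 for the blank.
The known cells in row 2 total 48, leaving 66 − 48 = 18 for the blank.
The known cells in row 5 total 52, leaving 66 − 52 = 14 for the blank.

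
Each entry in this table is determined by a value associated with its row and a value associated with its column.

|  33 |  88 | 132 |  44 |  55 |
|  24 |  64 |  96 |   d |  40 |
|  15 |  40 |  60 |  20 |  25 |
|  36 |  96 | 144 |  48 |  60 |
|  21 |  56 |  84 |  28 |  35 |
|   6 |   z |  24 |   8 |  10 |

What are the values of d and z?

Each row is a constant multiple of every other row — this is a multiplication table with the headers hidden.
Row 2 is 24/33 = 8/11 times row 1, so its entry in column 4 is 44 × 8/11 = 32.
Row 6 is 6/33 = 2/11 times row 1, so its entry in column 2 is 88 × 2/11 = 16.

d = 32, z = 16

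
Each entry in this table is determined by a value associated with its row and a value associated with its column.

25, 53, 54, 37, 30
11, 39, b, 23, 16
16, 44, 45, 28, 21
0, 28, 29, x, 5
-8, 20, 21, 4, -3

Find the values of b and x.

b = 40, x = 12

The difference between any two rows is the same in every column — this is an addition table with the headers hidden.
Row 2 minus row 1 is 11 − 25 = -14, so its entry in column 3 is 54 + (-14) = 40.
Row 4 minus row 1 is 0 − 25 = -25, so its entry in column 4 is 37 + (-25) = 12.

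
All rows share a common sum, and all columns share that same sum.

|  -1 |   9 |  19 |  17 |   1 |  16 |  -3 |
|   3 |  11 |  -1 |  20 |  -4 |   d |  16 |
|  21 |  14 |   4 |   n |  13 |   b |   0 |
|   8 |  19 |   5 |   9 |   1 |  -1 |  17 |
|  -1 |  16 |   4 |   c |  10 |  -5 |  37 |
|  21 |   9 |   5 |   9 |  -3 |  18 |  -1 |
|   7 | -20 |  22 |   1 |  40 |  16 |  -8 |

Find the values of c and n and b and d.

c = -3, n = 5, b = 1, d = 13

Rows 1 and 4 both sum to 58, so that's the common total.
The known cells in row 2 total 45, leaving 58 − 45 = 13 for the blank.
The known cells in column 6 total 57, leaving 58 − 57 = 1 for the blank.
The known cells in row 3 total 53, leaving 58 − 53 = 5 for the blank.
The known cells in row 5 total 61, leaving 58 − 61 = -3 for the blank.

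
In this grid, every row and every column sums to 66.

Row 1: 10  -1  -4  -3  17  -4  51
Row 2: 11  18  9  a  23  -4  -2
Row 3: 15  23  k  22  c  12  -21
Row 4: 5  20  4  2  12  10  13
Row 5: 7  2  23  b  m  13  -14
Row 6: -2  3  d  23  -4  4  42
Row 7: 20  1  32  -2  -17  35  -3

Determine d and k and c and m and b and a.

Row 2: 11 + 18 + 9 + 23 − 4 − 2 = 55, so its missing entry is 66 − 55 = 11.
Column 4: -3 + 11 + 22 + 2 + 23 − 2 = 53, so its missing entry is 66 − 53 = 13.
Row 5: 7 + 2 + 23 + 13 + 13 − 14 = 44, so its missing entry is 66 − 44 = 22.
Column 5: 17 + 23 + 12 + 22 − 4 − 17 = 53, so its missing entry is 66 − 53 = 13.
Row 3: 15 + 23 + 22 + 13 + 12 − 21 = 64, so its missing entry is 66 − 64 = 2.
Row 6: -2 + 3 + 23 − 4 + 4 + 42 = 66, so its missing entry is 66 − 66 = 0.

d = 0, k = 2, c = 13, m = 22, b = 13, a = 11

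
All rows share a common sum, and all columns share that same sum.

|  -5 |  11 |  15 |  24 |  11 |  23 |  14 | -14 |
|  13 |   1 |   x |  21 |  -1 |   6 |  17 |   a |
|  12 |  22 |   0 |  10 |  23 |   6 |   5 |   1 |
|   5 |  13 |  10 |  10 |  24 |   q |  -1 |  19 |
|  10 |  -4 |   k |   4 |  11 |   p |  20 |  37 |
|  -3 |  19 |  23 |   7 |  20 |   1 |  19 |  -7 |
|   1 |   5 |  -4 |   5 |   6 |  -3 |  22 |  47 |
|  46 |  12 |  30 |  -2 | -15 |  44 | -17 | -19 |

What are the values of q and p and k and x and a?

q = -1, p = 3, k = -2, x = 7, a = 15

Rows 1 and 3 both sum to 79, so that's the common total.
The known cells in column 8 total 64, leaving 79 − 64 = 15 for the blank.
The known cells in row 2 total 72, leaving 79 − 72 = 7 for the blank.
The known cells in column 3 total 81, leaving 79 − 81 = -2 for the blank.
The known cells in row 5 total 76, leaving 79 − 76 = 3 for the blank.
The known cells in row 4 total 80, leaving 79 − 80 = -1 for the blank.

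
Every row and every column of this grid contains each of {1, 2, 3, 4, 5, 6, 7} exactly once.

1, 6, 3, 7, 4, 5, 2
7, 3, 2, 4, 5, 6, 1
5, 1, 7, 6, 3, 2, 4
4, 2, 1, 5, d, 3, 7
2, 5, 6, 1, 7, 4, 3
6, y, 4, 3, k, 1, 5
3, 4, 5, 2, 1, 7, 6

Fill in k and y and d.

For row 6, column 2: column 2 already has {1, 2, 3, 4, 5, 6}; that leaves 7.
For row 6, column 5: row 6 already has {1, 3, 4, 5, 6, 7}; that leaves 2.
Cell (4,5): row 4 already has {1, 2, 3, 4, 5, 7} → 6.

k = 2, y = 7, d = 6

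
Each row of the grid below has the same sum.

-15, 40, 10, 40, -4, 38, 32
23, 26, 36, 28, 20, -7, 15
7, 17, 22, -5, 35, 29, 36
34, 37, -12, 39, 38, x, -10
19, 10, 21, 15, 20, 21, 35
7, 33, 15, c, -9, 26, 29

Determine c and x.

The complete rows each total 141.
Row 6 is missing 141 − 101 = 40 (since 7 + 33 + 15 − 9 + 26 + 29 = 101).
Row 4 is missing 141 − 126 = 15 (since 34 + 37 − 12 + 39 + 38 − 10 = 126).

c = 40, x = 15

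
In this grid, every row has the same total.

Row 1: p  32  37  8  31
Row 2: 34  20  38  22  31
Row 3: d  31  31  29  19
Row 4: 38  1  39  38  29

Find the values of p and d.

Row 2 sums to 145 and so does row 4; that's the common total.
In row 1 the known cells total 108, leaving 145 − 108 = 37.
In row 3 the known cells total 110, leaving 145 − 110 = 35.

p = 37, d = 35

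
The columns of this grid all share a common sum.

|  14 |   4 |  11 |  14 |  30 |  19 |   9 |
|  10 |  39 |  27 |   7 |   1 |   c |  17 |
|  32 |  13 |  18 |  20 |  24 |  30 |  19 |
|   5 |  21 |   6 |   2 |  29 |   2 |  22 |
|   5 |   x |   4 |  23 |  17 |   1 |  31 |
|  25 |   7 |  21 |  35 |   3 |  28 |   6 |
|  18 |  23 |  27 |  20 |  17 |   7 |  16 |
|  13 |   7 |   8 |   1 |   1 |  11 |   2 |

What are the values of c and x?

Columns 1 and 4 both add up to 122, so every column sums to 122.
Column 6: 19 + 30 + 2 + 1 + 28 + 7 + 11 = 98, so the missing entry is 122 − 98 = 24.
Column 2: 4 + 39 + 13 + 21 + 7 + 23 + 7 = 114, so the missing entry is 122 − 114 = 8.

c = 24, x = 8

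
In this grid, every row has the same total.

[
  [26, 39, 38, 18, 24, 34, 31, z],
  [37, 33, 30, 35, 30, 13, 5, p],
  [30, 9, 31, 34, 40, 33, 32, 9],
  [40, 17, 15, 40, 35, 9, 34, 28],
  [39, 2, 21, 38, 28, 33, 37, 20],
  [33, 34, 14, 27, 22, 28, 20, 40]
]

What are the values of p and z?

Row 4 sums to 218 and so does row 6; that's the common total.
In row 2 the known cells total 183, leaving 218 − 183 = 35.
In row 1 the known cells total 210, leaving 218 − 210 = 8.

p = 35, z = 8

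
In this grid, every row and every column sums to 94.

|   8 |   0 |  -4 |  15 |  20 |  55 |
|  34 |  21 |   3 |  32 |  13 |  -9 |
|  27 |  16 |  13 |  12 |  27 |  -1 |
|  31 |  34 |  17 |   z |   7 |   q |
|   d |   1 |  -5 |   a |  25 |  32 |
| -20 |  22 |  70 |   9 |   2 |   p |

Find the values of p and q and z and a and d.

Column 1: 8 + 34 + 27 + 31 − 20 = 80, so its missing entry is 94 − 80 = 14.
Row 6: -20 + 22 + 70 + 9 + 2 = 83, so its missing entry is 94 − 83 = 11.
Row 5: 14 + 1 − 5 + 25 + 32 = 67, so its missing entry is 94 − 67 = 27.
Column 4: 15 + 32 + 12 + 27 + 9 = 95, so its missing entry is 94 − 95 = -1.
Row 4: 31 + 34 + 17 − 1 + 7 = 88, so its missing entry is 94 − 88 = 6.

p = 11, q = 6, z = -1, a = 27, d = 14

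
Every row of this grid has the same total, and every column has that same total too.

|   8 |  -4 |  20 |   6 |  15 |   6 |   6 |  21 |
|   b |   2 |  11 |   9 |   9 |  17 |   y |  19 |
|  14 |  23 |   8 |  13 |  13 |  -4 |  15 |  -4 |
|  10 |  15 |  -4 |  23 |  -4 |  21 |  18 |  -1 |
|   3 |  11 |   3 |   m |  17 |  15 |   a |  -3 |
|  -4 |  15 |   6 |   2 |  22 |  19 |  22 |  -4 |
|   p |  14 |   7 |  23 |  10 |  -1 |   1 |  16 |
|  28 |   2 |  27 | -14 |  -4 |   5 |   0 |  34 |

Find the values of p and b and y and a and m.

Rows 1 and 3 both sum to 78, so that's the common total.
Column 4 has 6 + 9 + 13 + 23 + 2 + 23 − 14 = 62; the blank must be 78 − 62 = 16.
Row 5 has 3 + 11 + 3 + 16 + 17 + 15 − 3 = 62; the blank must be 78 − 62 = 16.
Row 7 has 14 + 7 + 23 + 10 − 1 + 1 + 16 = 70; the blank must be 78 − 70 = 8.
Column 1 has 8 + 14 + 10 + 3 − 4 + 8 + 28 = 67; the blank must be 78 − 67 = 11.
Row 2 has 11 + 2 + 11 + 9 + 9 + 17 + 19 = 78; the blank must be 78 − 78 = 0.

p = 8, b = 11, y = 0, a = 16, m = 16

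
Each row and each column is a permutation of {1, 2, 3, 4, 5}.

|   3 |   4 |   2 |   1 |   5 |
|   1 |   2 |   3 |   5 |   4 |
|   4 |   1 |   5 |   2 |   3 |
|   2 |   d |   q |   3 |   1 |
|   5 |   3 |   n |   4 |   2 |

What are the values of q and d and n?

q = 4, d = 5, n = 1

For row 4, column 2: column 2 already has {1, 2, 3, 4}; that leaves 5.
At (row 4, col 3): row 4 already has {1, 2, 3, 5}, so the value is 4.
At (row 5, col 3): row 5 already has {2, 3, 4, 5}, so the value is 1.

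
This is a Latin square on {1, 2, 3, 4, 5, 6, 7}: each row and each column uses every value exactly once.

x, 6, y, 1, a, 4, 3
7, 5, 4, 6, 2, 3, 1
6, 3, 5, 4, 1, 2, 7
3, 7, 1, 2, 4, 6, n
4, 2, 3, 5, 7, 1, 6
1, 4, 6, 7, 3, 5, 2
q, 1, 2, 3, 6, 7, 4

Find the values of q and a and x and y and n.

For row 1, column 5: column 5 already has {1, 2, 3, 4, 6, 7}; that leaves 5.
At (row 1, col 3): column 3 already has {1, 2, 3, 4, 5, 6}, so the value is 7.
At (row 1, col 1): row 1 already has {1, 3, 4, 5, 6, 7}, so the value is 2.
For row 4, column 7: row 4 already has {1, 2, 3, 4, 6, 7}; that leaves 5.
At (row 7, col 1): row 7 already has {1, 2, 3, 4, 6, 7}, so the value is 5.

q = 5, a = 5, x = 2, y = 7, n = 5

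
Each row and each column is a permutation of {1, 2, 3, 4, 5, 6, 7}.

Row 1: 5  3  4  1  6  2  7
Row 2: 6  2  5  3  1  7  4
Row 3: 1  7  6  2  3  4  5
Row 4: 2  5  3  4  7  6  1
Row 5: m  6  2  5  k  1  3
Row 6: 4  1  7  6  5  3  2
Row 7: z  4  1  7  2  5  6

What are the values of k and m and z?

For row 5, column 5: column 5 already has {1, 2, 3, 5, 6, 7}; that leaves 4.
At (row 5, col 1): row 5 already has {1, 2, 3, 4, 5, 6}, so the value is 7.
For row 7, column 1: row 7 already has {1, 2, 4, 5, 6, 7}; that leaves 3.

k = 4, m = 7, z = 3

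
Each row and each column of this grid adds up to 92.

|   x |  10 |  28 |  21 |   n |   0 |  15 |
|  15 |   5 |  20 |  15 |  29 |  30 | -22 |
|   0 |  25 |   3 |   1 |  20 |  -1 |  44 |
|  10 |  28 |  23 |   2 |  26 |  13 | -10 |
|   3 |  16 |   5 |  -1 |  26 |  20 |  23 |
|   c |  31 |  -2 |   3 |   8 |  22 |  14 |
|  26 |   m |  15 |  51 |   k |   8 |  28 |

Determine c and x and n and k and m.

c = 16, x = 22, n = -4, k = -13, m = -23

Column 2: 10 + 5 + 25 + 28 + 16 + 31 = 115, so its missing entry is 92 − 115 = -23.
Row 7: 26 − 23 + 15 + 51 + 8 + 28 = 105, so its missing entry is 92 − 105 = -13.
Column 5: 29 + 20 + 26 + 26 + 8 − 13 = 96, so its missing entry is 92 − 96 = -4.
Row 1: 10 + 28 + 21 − 4 + 0 + 15 = 70, so its missing entry is 92 − 70 = 22.
Row 6: 31 − 2 + 3 + 8 + 22 + 14 = 76, so its missing entry is 92 − 76 = 16.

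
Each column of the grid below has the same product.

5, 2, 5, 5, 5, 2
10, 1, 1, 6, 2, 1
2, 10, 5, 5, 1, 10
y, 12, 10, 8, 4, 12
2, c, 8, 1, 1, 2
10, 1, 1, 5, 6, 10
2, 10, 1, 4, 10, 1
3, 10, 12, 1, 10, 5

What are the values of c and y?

c = 1, y = 2

Columns 3 and 6 each multiply to 24000, so every column has product 24000.
Column 2: 2×1×10×12×1×10×10 = 24000, so the missing entry is 24000 ÷ 24000 = 1.
Column 1: 5×10×2×2×10×2×3 = 12000, so the missing entry is 24000 ÷ 12000 = 2.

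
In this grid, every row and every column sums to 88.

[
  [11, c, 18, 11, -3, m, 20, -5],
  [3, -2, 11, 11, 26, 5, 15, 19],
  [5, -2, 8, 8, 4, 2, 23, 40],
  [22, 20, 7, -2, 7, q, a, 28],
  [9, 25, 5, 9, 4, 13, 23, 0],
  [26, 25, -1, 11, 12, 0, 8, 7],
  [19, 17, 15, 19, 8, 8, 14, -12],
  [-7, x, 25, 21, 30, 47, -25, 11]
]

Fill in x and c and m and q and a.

x = -14, c = 19, m = 17, q = -4, a = 10

The known cells in row 8 total 102, leaving 88 − 102 = -14 for the blank.
The known cells in column 2 total 69, leaving 88 − 69 = 19 for the blank.
The known cells in row 1 total 71, leaving 88 − 71 = 17 for the blank.
The known cells in column 7 total 78, leaving 88 − 78 = 10 for the blank.
The known cells in row 4 total 92, leaving 88 − 92 = -4 for the blank.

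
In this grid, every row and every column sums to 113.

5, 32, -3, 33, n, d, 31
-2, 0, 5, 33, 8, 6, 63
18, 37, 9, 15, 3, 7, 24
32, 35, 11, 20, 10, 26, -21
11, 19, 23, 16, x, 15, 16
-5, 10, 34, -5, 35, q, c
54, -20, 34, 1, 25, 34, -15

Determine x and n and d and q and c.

Row 5 has 11 + 19 + 23 + 16 + 15 + 16 = 100; the blank must be 113 − 100 = 13.
Column 5 has 8 + 3 + 10 + 13 + 35 + 25 = 94; the blank must be 113 − 94 = 19.
Column 7 has 31 + 63 + 24 − 21 + 16 − 15 = 98; the blank must be 113 − 98 = 15.
Row 6 has -5 + 10 + 34 − 5 + 35 + 15 = 84; the blank must be 113 − 84 = 29.
Row 1 has 5 + 32 − 3 + 33 + 19 + 31 = 117; the blank must be 113 − 117 = -4.

x = 13, n = 19, d = -4, q = 29, c = 15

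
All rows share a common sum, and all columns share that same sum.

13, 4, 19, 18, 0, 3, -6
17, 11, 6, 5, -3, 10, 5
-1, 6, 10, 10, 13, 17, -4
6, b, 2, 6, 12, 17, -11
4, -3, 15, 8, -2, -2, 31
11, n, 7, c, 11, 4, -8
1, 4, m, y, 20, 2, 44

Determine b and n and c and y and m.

Rows 1 and 2 both sum to 51, so that's the common total.
The known cells in column 3 total 59, leaving 51 − 59 = -8 for the blank.
The known cells in row 4 total 32, leaving 51 − 32 = 19 for the blank.
The known cells in column 2 total 41, leaving 51 − 41 = 10 for the blank.
The known cells in row 6 total 35, leaving 51 − 35 = 16 for the blank.
The known cells in row 7 total 63, leaving 51 − 63 = -12 for the blank.

b = 19, n = 10, c = 16, y = -12, m = -8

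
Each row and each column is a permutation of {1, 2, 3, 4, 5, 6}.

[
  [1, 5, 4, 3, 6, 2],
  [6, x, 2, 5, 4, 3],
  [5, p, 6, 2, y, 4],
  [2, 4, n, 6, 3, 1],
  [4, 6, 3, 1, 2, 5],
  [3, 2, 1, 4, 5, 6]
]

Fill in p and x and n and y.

Cell (2,2): row 2 already has {2, 3, 4, 5, 6} → 1.
At (row 3, col 2): column 2 already has {1, 2, 4, 5, 6}, so the value is 3.
At (row 4, col 3): row 4 already has {1, 2, 3, 4, 6}, so the value is 5.
Cell (3,5): row 3 already has {2, 3, 4, 5, 6} → 1.

p = 3, x = 1, n = 5, y = 1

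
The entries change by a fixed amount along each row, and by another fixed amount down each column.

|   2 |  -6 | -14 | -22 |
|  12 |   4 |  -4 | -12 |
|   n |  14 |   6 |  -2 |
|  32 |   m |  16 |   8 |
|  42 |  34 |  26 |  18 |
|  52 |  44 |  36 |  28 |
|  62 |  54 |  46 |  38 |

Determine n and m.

n = 22, m = 24

Along each row the entries change by -8 per step; down each column they change by 10.
Row 3: from 14 at column 2, stepping by -8 to column 1 gives 22.
Row 4: from 32 at column 1, stepping by -8 to column 2 gives 24.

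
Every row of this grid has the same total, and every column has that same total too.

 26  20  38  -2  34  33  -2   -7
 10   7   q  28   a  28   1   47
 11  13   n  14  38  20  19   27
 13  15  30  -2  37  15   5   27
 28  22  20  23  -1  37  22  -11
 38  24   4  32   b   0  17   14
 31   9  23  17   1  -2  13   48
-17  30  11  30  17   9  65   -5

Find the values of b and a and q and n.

b = 11, a = 3, q = 16, n = -2

Rows 1 and 4 both sum to 140, so that's the common total.
Row 6: 38 + 24 + 4 + 32 + 0 + 17 + 14 = 129, so its missing entry is 140 − 129 = 11.
Column 5: 34 + 38 + 37 − 1 + 11 + 1 + 17 = 137, so its missing entry is 140 − 137 = 3.
Row 2: 10 + 7 + 28 + 3 + 28 + 1 + 47 = 124, so its missing entry is 140 − 124 = 16.
Row 3: 11 + 13 + 14 + 38 + 20 + 19 + 27 = 142, so its missing entry is 140 − 142 = -2.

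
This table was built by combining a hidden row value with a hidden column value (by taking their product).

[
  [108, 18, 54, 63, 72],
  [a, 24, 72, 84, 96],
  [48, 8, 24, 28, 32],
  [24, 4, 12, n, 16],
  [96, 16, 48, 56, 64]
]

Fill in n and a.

Each row is a constant multiple of every other row — this is a multiplication table with the headers hidden.
Row 4 is 4/18 = 2/9 times row 1, so its entry in column 4 is 63 × 2/9 = 14.
Row 2 is 24/18 = 4/3 times row 1, so its entry in column 1 is 108 × 4/3 = 144.

n = 14, a = 144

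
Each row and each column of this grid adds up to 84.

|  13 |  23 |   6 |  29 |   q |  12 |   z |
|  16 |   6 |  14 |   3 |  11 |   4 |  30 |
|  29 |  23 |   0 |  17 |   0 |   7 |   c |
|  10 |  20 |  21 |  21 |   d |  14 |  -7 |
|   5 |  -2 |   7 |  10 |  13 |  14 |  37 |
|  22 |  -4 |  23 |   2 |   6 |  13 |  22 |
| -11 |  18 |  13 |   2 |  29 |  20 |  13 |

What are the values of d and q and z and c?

Row 4 has 10 + 20 + 21 + 21 + 14 − 7 = 79; the blank must be 84 − 79 = 5.
Column 5 has 11 + 0 + 5 + 13 + 6 + 29 = 64; the blank must be 84 − 64 = 20.
Row 3 has 29 + 23 + 0 + 17 + 0 + 7 = 76; the blank must be 84 − 76 = 8.
Row 1 has 13 + 23 + 6 + 29 + 20 + 12 = 103; the blank must be 84 − 103 = -19.

d = 5, q = 20, z = -19, c = 8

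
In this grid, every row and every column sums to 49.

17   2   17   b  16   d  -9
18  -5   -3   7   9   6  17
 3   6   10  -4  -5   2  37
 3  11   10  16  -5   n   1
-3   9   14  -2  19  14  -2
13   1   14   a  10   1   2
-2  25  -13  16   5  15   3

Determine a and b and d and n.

Row 6: 13 + 1 + 14 + 10 + 1 + 2 = 41, so its missing entry is 49 − 41 = 8.
Column 4: 7 − 4 + 16 − 2 + 8 + 16 = 41, so its missing entry is 49 − 41 = 8.
Row 4: 3 + 11 + 10 + 16 − 5 + 1 = 36, so its missing entry is 49 − 36 = 13.
Row 1: 17 + 2 + 17 + 8 + 16 − 9 = 51, so its missing entry is 49 − 51 = -2.

a = 8, b = 8, d = -2, n = 13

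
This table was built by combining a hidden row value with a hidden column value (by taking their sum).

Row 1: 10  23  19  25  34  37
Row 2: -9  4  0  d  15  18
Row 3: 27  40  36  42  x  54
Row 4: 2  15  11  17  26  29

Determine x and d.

The difference between any two rows is the same in every column — this is an addition table with the headers hidden.
Row 3 minus row 1 is 36 − 19 = 17, so its entry in column 5 is 34 + 17 = 51.
Row 2 minus row 1 is 0 − 19 = -19, so its entry in column 4 is 25 + (-19) = 6.

x = 51, d = 6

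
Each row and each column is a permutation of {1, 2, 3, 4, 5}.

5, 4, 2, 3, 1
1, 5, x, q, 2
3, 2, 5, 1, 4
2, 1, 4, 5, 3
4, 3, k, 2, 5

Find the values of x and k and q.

x = 3, k = 1, q = 4

At (row 2, col 4): column 4 already has {1, 2, 3, 5}, so the value is 4.
Cell (2,3): row 2 already has {1, 2, 4, 5} → 3.
Cell (5,3): row 5 already has {2, 3, 4, 5} → 1.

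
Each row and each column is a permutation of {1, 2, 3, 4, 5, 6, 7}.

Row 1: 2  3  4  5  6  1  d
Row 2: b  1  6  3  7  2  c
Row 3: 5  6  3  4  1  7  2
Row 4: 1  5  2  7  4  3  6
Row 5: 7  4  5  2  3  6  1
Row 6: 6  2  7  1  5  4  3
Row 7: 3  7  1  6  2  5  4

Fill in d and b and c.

At (row 2, col 1): column 1 already has {1, 2, 3, 5, 6, 7}, so the value is 4.
At (row 2, col 7): row 2 already has {1, 2, 3, 4, 6, 7}, so the value is 5.
At (row 1, col 7): row 1 already has {1, 2, 3, 4, 5, 6}, so the value is 7.

d = 7, b = 4, c = 5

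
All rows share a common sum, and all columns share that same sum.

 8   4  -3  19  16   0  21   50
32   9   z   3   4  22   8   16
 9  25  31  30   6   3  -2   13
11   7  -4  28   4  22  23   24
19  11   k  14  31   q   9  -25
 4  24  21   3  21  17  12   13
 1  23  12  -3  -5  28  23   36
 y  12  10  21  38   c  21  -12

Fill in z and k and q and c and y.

z = 21, k = 27, q = 29, c = -6, y = 31

Rows 1 and 3 both sum to 115, so that's the common total.
The known cells in row 2 total 94, leaving 115 − 94 = 21 for the blank.
The known cells in column 1 total 84, leaving 115 − 84 = 31 for the blank.
The known cells in column 3 total 88, leaving 115 − 88 = 27 for the blank.
The known cells in row 5 total 86, leaving 115 − 86 = 29 for the blank.
The known cells in row 8 total 121, leaving 115 − 121 = -6 for the blank.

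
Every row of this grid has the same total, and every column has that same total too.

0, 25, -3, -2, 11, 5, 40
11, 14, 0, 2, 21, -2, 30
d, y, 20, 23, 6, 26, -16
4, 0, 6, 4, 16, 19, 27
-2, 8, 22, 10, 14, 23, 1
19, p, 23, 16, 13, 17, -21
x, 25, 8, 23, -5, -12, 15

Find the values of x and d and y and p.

x = 22, d = 22, y = -5, p = 9

Rows 1 and 2 both sum to 76, so that's the common total.
Row 6: 19 + 23 + 16 + 13 + 17 − 21 = 67, so its missing entry is 76 − 67 = 9.
Column 2: 25 + 14 + 0 + 8 + 9 + 25 = 81, so its missing entry is 76 − 81 = -5.
Row 3: -5 + 20 + 23 + 6 + 26 − 16 = 54, so its missing entry is 76 − 54 = 22.
Row 7: 25 + 8 + 23 − 5 − 12 + 15 = 54, so its missing entry is 76 − 54 = 22.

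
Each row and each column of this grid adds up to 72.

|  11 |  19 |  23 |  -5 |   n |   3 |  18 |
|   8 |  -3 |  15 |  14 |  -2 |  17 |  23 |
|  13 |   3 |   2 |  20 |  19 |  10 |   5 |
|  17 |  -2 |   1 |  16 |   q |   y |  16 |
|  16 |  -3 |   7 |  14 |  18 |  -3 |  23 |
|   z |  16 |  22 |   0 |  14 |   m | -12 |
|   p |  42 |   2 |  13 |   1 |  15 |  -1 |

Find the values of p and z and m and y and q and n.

p = 0, z = 7, m = 25, y = 5, q = 19, n = 3

The known cells in row 1 total 69, leaving 72 − 69 = 3 for the blank.
The known cells in column 5 total 53, leaving 72 − 53 = 19 for the blank.
The known cells in row 7 total 72, leaving 72 − 72 = 0 for the blank.
The known cells in column 1 total 65, leaving 72 − 65 = 7 for the blank.
The known cells in row 6 total 47, leaving 72 − 47 = 25 for the blank.
The known cells in row 4 total 67, leaving 72 − 67 = 5 for the blank.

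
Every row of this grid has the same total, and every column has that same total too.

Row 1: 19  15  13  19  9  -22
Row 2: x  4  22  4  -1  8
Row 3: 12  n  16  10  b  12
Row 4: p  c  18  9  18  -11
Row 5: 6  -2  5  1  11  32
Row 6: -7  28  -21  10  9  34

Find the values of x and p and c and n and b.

Rows 1 and 5 both sum to 53, so that's the common total.
Column 5: 9 − 1 + 18 + 11 + 9 = 46, so its missing entry is 53 − 46 = 7.
Row 3: 12 + 16 + 10 + 7 + 12 = 57, so its missing entry is 53 − 57 = -4.
Column 2: 15 + 4 − 4 − 2 + 28 = 41, so its missing entry is 53 − 41 = 12.
Row 4: 12 + 18 + 9 + 18 − 11 = 46, so its missing entry is 53 − 46 = 7.
Row 2: 4 + 22 + 4 − 1 + 8 = 37, so its missing entry is 53 − 37 = 16.

x = 16, p = 7, c = 12, n = -4, b = 7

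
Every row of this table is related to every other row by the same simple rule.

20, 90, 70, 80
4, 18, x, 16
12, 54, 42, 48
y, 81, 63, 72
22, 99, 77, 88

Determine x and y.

Each row is a constant multiple of every other row — this is a multiplication table with the headers hidden.
Row 2 is 16/80 = 1/5 times row 1, so its entry in column 3 is 70 × 1/5 = 14.
Row 4 is 72/80 = 9/10 times row 1, so its entry in column 1 is 20 × 9/10 = 18.

x = 14, y = 18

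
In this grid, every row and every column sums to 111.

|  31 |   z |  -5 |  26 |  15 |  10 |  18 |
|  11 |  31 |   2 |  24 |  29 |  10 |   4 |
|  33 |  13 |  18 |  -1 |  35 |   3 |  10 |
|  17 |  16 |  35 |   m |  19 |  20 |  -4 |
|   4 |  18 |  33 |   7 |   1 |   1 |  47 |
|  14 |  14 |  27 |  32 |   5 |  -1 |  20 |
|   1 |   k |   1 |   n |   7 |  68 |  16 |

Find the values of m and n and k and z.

The known cells in row 1 total 95, leaving 111 − 95 = 16 for the blank.
The known cells in column 2 total 108, leaving 111 − 108 = 3 for the blank.
The known cells in row 4 total 103, leaving 111 − 103 = 8 for the blank.
The known cells in row 7 total 96, leaving 111 − 96 = 15 for the blank.

m = 8, n = 15, k = 3, z = 16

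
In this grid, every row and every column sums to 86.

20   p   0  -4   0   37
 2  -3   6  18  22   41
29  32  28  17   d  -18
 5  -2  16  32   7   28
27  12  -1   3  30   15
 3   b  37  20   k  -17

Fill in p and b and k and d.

The known cells in row 1 total 53, leaving 86 − 53 = 33 for the blank.
The known cells in column 2 total 72, leaving 86 − 72 = 14 for the blank.
The known cells in row 6 total 57, leaving 86 − 57 = 29 for the blank.
The known cells in row 3 total 88, leaving 86 − 88 = -2 for the blank.

p = 33, b = 14, k = 29, d = -2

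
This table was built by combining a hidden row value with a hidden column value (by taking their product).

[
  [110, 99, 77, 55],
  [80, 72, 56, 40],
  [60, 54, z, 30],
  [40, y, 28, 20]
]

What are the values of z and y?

z = 42, y = 36

Each row is a constant multiple of every other row — this is a multiplication table with the headers hidden.
Row 3 is 60/110 = 6/11 times row 1, so its entry in column 3 is 77 × 6/11 = 42.
Row 4 is 40/110 = 4/11 times row 1, so its entry in column 2 is 99 × 4/11 = 36.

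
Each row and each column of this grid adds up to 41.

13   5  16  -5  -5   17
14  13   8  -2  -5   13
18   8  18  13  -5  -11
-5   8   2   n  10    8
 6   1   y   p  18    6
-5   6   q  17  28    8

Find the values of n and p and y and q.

Row 6: -5 + 6 + 17 + 28 + 8 = 54, so its missing entry is 41 − 54 = -13.
Row 4: -5 + 8 + 2 + 10 + 8 = 23, so its missing entry is 41 − 23 = 18.
Column 3: 16 + 8 + 18 + 2 − 13 = 31, so its missing entry is 41 − 31 = 10.
Row 5: 6 + 1 + 10 + 18 + 6 = 41, so its missing entry is 41 − 41 = 0.

n = 18, p = 0, y = 10, q = -13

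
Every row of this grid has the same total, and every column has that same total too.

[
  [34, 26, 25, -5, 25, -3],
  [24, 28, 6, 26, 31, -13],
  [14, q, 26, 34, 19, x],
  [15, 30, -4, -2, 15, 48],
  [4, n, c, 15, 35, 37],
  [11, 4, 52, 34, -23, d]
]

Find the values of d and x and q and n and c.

Rows 1 and 2 both sum to 102, so that's the common total.
Row 6 has 11 + 4 + 52 + 34 − 23 = 78; the blank must be 102 − 78 = 24.
Column 3 has 25 + 6 + 26 − 4 + 52 = 105; the blank must be 102 − 105 = -3.
Column 6 has -3 − 13 + 48 + 37 + 24 = 93; the blank must be 102 − 93 = 9.
Row 3 has 14 + 26 + 34 + 19 + 9 = 102; the blank must be 102 − 102 = 0.
Row 5 has 4 − 3 + 15 + 35 + 37 = 88; the blank must be 102 − 88 = 14.

d = 24, x = 9, q = 0, n = 14, c = -3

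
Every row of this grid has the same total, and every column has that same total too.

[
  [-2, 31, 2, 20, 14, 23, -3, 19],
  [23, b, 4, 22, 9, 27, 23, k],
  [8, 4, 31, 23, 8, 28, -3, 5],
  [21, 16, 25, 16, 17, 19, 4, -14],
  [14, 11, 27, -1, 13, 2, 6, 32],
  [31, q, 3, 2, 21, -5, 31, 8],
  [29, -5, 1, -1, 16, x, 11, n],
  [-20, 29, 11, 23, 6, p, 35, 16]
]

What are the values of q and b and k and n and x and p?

q = 13, b = 5, k = -9, n = 47, x = 6, p = 4

Rows 1 and 3 both sum to 104, so that's the common total.
Row 6: 31 + 3 + 2 + 21 − 5 + 31 + 8 = 91, so its missing entry is 104 − 91 = 13.
Column 2: 31 + 4 + 16 + 11 + 13 − 5 + 29 = 99, so its missing entry is 104 − 99 = 5.
Row 2: 23 + 5 + 4 + 22 + 9 + 27 + 23 = 113, so its missing entry is 104 − 113 = -9.
Column 8: 19 − 9 + 5 − 14 + 32 + 8 + 16 = 57, so its missing entry is 104 − 57 = 47.
Row 7: 29 − 5 + 1 − 1 + 16 + 11 + 47 = 98, so its missing entry is 104 − 98 = 6.
Row 8: -20 + 29 + 11 + 23 + 6 + 35 + 16 = 100, so its missing entry is 104 − 100 = 4.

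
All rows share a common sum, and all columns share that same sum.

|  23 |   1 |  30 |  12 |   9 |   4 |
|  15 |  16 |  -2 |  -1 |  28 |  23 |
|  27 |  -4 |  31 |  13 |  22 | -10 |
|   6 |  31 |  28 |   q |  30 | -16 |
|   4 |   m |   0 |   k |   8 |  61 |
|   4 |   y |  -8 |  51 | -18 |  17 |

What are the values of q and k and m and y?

Rows 1 and 2 both sum to 79, so that's the common total.
The known cells in row 4 total 79, leaving 79 − 79 = 0 for the blank.
The known cells in row 6 total 46, leaving 79 − 46 = 33 for the blank.
The known cells in column 2 total 77, leaving 79 − 77 = 2 for the blank.
The known cells in row 5 total 75, leaving 79 − 75 = 4 for the blank.

q = 0, k = 4, m = 2, y = 33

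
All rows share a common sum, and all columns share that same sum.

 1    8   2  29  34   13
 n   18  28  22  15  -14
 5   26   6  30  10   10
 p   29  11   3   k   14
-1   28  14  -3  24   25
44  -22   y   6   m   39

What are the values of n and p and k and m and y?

Rows 1 and 3 both sum to 87, so that's the common total.
Row 2 has 18 + 28 + 22 + 15 − 14 = 69; the blank must be 87 − 69 = 18.
Column 1 has 1 + 18 + 5 − 1 + 44 = 67; the blank must be 87 − 67 = 20.
Row 4 has 20 + 29 + 11 + 3 + 14 = 77; the blank must be 87 − 77 = 10.
Column 5 has 34 + 15 + 10 + 10 + 24 = 93; the blank must be 87 − 93 = -6.
Row 6 has 44 − 22 + 6 − 6 + 39 = 61; the blank must be 87 − 61 = 26.

n = 18, p = 20, k = 10, m = -6, y = 26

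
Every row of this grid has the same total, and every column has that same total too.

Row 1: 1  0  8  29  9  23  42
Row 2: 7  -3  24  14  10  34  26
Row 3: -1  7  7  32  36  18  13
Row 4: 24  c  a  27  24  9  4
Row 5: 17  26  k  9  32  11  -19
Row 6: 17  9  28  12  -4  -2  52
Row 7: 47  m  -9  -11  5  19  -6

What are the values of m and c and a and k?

m = 67, c = 6, a = 18, k = 36

Rows 1 and 2 both sum to 112, so that's the common total.
Row 7: 47 − 9 − 11 + 5 + 19 − 6 = 45, so its missing entry is 112 − 45 = 67.
Column 2: 0 − 3 + 7 + 26 + 9 + 67 = 106, so its missing entry is 112 − 106 = 6.
Row 4: 24 + 6 + 27 + 24 + 9 + 4 = 94, so its missing entry is 112 − 94 = 18.
Row 5: 17 + 26 + 9 + 32 + 11 − 19 = 76, so its missing entry is 112 − 76 = 36.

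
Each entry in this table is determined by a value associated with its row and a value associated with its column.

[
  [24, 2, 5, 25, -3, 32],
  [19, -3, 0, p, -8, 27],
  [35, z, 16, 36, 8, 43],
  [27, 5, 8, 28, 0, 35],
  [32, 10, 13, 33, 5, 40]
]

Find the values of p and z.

p = 20, z = 13

The difference between any two rows is the same in every column — this is an addition table with the headers hidden.
Row 2 minus row 1 is 19 − 24 = -5, so its entry in column 4 is 25 + (-5) = 20.
Row 3 minus row 1 is 35 − 24 = 11, so its entry in column 2 is 2 + 11 = 13.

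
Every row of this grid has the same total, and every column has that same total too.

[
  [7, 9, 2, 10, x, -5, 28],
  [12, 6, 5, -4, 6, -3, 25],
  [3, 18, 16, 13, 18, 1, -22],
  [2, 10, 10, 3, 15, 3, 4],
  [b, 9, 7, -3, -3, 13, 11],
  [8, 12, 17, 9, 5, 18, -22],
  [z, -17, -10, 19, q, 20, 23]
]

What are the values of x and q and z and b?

x = -4, q = 10, z = 2, b = 13

Rows 2 and 3 both sum to 47, so that's the common total.
Row 5 has 9 + 7 − 3 − 3 + 13 + 11 = 34; the blank must be 47 − 34 = 13.
Row 1 has 7 + 9 + 2 + 10 − 5 + 28 = 51; the blank must be 47 − 51 = -4.
Column 5 has -4 + 6 + 18 + 15 − 3 + 5 = 37; the blank must be 47 − 37 = 10.
Row 7 has -17 − 10 + 19 + 10 + 20 + 23 = 45; the blank must be 47 − 45 = 2.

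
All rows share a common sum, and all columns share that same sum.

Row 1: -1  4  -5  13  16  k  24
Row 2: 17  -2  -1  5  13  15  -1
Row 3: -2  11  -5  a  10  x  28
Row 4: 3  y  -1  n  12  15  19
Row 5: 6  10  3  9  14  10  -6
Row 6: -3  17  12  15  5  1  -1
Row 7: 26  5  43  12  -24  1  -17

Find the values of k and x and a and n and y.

Rows 2 and 5 both sum to 46, so that's the common total.
Column 2 has 4 − 2 + 11 + 10 + 17 + 5 = 45; the blank must be 46 − 45 = 1.
Row 4 has 3 + 1 − 1 + 12 + 15 + 19 = 49; the blank must be 46 − 49 = -3.
Column 4 has 13 + 5 − 3 + 9 + 15 + 12 = 51; the blank must be 46 − 51 = -5.
Row 1 has -1 + 4 − 5 + 13 + 16 + 24 = 51; the blank must be 46 − 51 = -5.
Row 3 has -2 + 11 − 5 − 5 + 10 + 28 = 37; the blank must be 46 − 37 = 9.

k = -5, x = 9, a = -5, n = -3, y = 1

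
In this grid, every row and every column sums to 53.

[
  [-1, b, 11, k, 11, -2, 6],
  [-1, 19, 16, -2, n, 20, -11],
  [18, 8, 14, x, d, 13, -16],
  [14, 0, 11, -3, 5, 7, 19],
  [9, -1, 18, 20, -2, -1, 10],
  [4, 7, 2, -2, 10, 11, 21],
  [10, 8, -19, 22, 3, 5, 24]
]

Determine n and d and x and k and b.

The known cells in column 2 total 41, leaving 53 − 41 = 12 for the blank.
The known cells in row 1 total 37, leaving 53 − 37 = 16 for the blank.
The known cells in row 2 total 41, leaving 53 − 41 = 12 for the blank.
The known cells in column 5 total 39, leaving 53 − 39 = 14 for the blank.
The known cells in row 3 total 51, leaving 53 − 51 = 2 for the blank.

n = 12, d = 14, x = 2, k = 16, b = 12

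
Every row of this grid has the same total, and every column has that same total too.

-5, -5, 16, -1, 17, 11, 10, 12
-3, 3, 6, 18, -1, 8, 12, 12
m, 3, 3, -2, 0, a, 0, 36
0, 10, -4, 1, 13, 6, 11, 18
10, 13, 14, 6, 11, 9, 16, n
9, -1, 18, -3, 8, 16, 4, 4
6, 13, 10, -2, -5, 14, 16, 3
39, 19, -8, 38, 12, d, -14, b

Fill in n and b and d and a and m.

n = -24, b = -6, d = -25, a = 16, m = -1

Rows 1 and 2 both sum to 55, so that's the common total.
Column 1 has -5 − 3 + 0 + 10 + 9 + 6 + 39 = 56; the blank must be 55 − 56 = -1.
Row 3 has -1 + 3 + 3 − 2 + 0 + 0 + 36 = 39; the blank must be 55 − 39 = 16.
Column 6 has 11 + 8 + 16 + 6 + 9 + 16 + 14 = 80; the blank must be 55 − 80 = -25.
Row 8 has 39 + 19 − 8 + 38 + 12 − 25 − 14 = 61; the blank must be 55 − 61 = -6.
Row 5 has 10 + 13 + 14 + 6 + 11 + 9 + 16 = 79; the blank must be 55 − 79 = -24.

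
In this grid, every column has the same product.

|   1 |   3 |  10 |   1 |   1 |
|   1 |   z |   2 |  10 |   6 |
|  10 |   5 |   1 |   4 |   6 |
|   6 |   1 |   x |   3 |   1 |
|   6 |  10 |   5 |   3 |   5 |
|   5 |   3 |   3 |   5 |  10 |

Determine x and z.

Columns 1 and 5 each multiply to 1800, so every column has product 1800.
Column 3: 10×2×1×5×3 = 300, so the missing entry is 1800 ÷ 300 = 6.
Column 2: 3×5×1×10×3 = 450, so the missing entry is 1800 ÷ 450 = 4.

x = 6, z = 4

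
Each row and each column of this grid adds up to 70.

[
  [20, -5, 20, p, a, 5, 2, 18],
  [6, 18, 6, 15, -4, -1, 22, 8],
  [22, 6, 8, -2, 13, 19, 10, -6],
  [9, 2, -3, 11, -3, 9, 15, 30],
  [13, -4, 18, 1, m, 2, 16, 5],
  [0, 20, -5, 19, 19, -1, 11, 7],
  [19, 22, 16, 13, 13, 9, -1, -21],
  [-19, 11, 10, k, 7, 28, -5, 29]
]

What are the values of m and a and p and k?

The known cells in row 5 total 51, leaving 70 − 51 = 19 for the blank.
The known cells in column 5 total 64, leaving 70 − 64 = 6 for the blank.
The known cells in row 1 total 66, leaving 70 − 66 = 4 for the blank.
The known cells in row 8 total 61, leaving 70 − 61 = 9 for the blank.

m = 19, a = 6, p = 4, k = 9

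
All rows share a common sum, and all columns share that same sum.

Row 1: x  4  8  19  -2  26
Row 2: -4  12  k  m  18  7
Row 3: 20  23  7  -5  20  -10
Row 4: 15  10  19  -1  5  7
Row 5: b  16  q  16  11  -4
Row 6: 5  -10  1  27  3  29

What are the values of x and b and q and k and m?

x = 0, b = 19, q = -3, k = 23, m = -1

Rows 3 and 4 both sum to 55, so that's the common total.
The known cells in row 1 total 55, leaving 55 − 55 = 0 for the blank.
The known cells in column 1 total 36, leaving 55 − 36 = 19 for the blank.
The known cells in row 5 total 58, leaving 55 − 58 = -3 for the blank.
The known cells in column 3 total 32, leaving 55 − 32 = 23 for the blank.
The known cells in row 2 total 56, leaving 55 − 56 = -1 for the blank.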